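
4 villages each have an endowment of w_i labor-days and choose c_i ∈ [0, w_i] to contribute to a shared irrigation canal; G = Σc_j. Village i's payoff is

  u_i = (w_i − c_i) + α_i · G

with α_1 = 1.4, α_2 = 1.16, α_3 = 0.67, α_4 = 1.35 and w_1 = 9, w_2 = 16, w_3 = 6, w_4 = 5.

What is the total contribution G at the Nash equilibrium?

∂u_i/∂c_i = α_i − 1, so village i contributes w_i if α_i > 1, else 0.
α_i > 1 for i ∈ {1, 2, 4}; NE contributions (9, 16, 0, 5), G = 30.

30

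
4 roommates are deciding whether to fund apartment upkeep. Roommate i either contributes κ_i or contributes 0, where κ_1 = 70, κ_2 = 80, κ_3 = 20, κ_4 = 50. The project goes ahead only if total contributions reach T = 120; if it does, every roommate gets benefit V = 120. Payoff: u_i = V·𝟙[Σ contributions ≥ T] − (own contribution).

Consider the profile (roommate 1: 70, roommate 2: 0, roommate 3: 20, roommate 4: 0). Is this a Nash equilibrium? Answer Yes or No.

Total = 90 < 120: not provided.
Roommate 1 (pledges 70, payoff -70): dropping to 0 → total 20, payoff 0. Profitable deviation.

No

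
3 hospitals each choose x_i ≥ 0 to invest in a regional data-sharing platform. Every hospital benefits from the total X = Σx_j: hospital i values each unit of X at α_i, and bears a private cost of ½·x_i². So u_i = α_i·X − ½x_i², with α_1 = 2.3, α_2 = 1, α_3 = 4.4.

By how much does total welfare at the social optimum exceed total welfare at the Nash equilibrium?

Hospital i's FOC: ∂u_i/∂x_i = α_i − x_i = 0, so x_i* = α_i.
NE contributions = (2.3, 1, 4.4); X = 7.7.
W^NE = (Σα)·X − ½Σα_i² = 7.7² − ½·25.65 = 46.465.
Planner sets x_i = Σα_j = 7.7 for every i, so X^SO = 3·7.7 = 23.1.
W^SO = (Σα)·X^SO − ½·3·(Σα)² = (3/2)·7.7² = 88.935.
Deadweight loss = W^SO − W^NE = 42.47.

42.47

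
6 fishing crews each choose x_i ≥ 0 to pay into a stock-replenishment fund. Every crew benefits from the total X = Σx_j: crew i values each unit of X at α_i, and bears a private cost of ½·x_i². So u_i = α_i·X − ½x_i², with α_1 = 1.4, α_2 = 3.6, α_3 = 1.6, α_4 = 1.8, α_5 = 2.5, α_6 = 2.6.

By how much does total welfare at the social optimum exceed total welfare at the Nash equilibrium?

Crew i's FOC: ∂u_i/∂x_i = α_i − x_i = 0, so x_i* = α_i.
NE contributions = (1.4, 3.6, 1.6, 1.8, 2.5, 2.6); X = 13.5.
W^NE = (Σα)·X − ½Σα_i² = 13.5² − ½·33.73 = 165.385.
Planner sets x_i = Σα_j = 13.5 for every i, so X^SO = 6·13.5 = 81.
W^SO = (Σα)·X^SO − ½·6·(Σα)² = (6/2)·13.5² = 546.75.
Deadweight loss = W^SO − W^NE = 381.365.

381.365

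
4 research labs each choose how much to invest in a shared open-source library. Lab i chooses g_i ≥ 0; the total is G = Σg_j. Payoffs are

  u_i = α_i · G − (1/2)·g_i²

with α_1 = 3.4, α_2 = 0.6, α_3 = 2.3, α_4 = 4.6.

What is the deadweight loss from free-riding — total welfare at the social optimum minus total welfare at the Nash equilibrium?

Lab i's FOC: ∂u_i/∂g_i = α_i − g_i = 0, so g_i* = α_i.
NE contributions = (3.4, 0.6, 2.3, 4.6); G = 10.9.
W^NE = (Σα)·G − ½Σα_i² = 10.9² − ½·38.37 = 99.625.
Planner sets g_i = Σα_j = 10.9 for every i, so G^SO = 4·10.9 = 43.6.
W^SO = (Σα)·G^SO − ½·4·(Σα)² = (4/2)·10.9² = 237.62.
Deadweight loss = W^SO − W^NE = 137.995.

137.995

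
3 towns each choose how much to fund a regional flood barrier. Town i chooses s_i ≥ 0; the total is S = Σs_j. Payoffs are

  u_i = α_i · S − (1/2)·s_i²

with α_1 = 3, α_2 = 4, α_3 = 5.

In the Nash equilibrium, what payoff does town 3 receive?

47.5

Town i's FOC: ∂u_i/∂s_i = α_i − s_i = 0, so s_i* = α_i.
NE contributions = (3, 4, 5); S = 12.
u_3 = α_3·S − ½·(s_3)² = 5·12 − ½·5² = 47.5.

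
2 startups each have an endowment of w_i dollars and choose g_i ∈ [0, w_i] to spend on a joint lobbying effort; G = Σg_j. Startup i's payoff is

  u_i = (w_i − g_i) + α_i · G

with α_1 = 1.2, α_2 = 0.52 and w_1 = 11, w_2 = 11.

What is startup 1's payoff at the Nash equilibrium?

13.2

∂u_i/∂g_i = α_i − 1, so startup i contributes w_i if α_i > 1, else 0.
α_i > 1 for i ∈ {1}; NE contributions (11, 0), G = 11.
u_1 = (11 − 11) + 1.2·11 = 13.2.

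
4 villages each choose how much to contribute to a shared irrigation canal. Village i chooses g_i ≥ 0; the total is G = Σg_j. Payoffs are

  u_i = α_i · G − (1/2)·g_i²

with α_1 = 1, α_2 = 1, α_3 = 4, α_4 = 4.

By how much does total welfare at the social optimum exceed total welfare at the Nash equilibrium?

117

Village i's FOC: ∂u_i/∂g_i = α_i − g_i = 0, so g_i* = α_i.
NE contributions = (1, 1, 4, 4); G = 10.
W^NE = (Σα)·G − ½Σα_i² = 10² − ½·34 = 83.
Planner sets g_i = Σα_j = 10 for every i, so G^SO = 4·10 = 40.
W^SO = (Σα)·G^SO − ½·4·(Σα)² = (4/2)·10² = 200.
Deadweight loss = W^SO − W^NE = 117.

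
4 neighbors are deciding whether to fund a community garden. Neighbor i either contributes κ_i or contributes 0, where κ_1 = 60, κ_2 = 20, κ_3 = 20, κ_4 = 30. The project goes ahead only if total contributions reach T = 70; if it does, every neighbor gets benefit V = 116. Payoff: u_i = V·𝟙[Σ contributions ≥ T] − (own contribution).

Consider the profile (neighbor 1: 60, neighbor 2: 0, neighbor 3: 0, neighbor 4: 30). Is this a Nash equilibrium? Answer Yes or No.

Yes

Total = 90 ≥ 70: provided.
Neighbor 1 (pledges 60, payoff 56): dropping to 0 → total 30, payoff 0. No gain.
Neighbor 2 (pledges 0, payoff 116): pledging 20 → total 110, payoff 96. No gain.
Neighbor 3 (pledges 0, payoff 116): pledging 20 → total 110, payoff 96. No gain.
Neighbor 4 (pledges 30, payoff 86): dropping to 0 → total 60, payoff 0. No gain.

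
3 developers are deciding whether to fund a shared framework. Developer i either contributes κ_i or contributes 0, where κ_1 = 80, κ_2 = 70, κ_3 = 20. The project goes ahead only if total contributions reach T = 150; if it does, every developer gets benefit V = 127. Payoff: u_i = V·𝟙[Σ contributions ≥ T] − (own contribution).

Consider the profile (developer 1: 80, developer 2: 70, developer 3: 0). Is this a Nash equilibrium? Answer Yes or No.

Total = 150 ≥ 150: provided.
Developer 1 (pledges 80, payoff 47): dropping to 0 → total 70, payoff 0. No gain.
Developer 2 (pledges 70, payoff 57): dropping to 0 → total 80, payoff 0. No gain.
Developer 3 (pledges 0, payoff 127): pledging 20 → total 170, payoff 107. No gain.

Yes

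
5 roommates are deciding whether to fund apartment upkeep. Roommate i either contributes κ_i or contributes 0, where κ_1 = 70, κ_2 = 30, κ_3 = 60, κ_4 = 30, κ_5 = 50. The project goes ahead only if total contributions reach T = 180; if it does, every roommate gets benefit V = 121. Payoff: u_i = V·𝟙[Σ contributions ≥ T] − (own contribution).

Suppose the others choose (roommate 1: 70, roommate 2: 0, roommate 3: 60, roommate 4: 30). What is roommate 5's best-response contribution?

50

Others' total = 160. Contributing 50 brings total to 210 ≥ 180: gain V − κ_5 = 71.
Best response: 50.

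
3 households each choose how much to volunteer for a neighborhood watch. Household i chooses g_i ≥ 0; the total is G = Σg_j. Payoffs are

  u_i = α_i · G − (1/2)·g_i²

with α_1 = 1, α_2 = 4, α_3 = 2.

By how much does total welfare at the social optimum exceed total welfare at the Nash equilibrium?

35

Household i's FOC: ∂u_i/∂g_i = α_i − g_i = 0, so g_i* = α_i.
NE contributions = (1, 4, 2); G = 7.
W^NE = (Σα)·G − ½Σα_i² = 7² − ½·21 = 38.5.
Planner sets g_i = Σα_j = 7 for every i, so G^SO = 3·7 = 21.
W^SO = (Σα)·G^SO − ½·3·(Σα)² = (3/2)·7² = 73.5.
Deadweight loss = W^SO − W^NE = 35.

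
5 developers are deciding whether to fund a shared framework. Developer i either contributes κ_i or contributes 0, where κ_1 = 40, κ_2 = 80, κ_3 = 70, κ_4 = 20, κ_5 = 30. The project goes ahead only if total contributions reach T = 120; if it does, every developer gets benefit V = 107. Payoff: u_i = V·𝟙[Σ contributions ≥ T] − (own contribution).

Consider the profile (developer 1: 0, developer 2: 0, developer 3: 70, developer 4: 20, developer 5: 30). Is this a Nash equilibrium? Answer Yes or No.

Yes

Total = 120 ≥ 120: provided.
Developer 1 (pledges 0, payoff 107): pledging 40 → total 160, payoff 67. No gain.
Developer 2 (pledges 0, payoff 107): pledging 80 → total 200, payoff 27. No gain.
Developer 3 (pledges 70, payoff 37): dropping to 0 → total 50, payoff 0. No gain.
Developer 4 (pledges 20, payoff 87): dropping to 0 → total 100, payoff 0. No gain.
Developer 5 (pledges 30, payoff 77): dropping to 0 → total 90, payoff 0. No gain.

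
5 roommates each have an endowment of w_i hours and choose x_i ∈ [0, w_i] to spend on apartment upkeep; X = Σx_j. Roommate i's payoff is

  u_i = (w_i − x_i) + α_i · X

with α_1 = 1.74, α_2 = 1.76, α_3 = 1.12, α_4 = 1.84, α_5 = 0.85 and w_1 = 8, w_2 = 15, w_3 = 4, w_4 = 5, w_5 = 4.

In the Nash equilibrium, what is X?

32

∂u_i/∂x_i = α_i − 1, so roommate i contributes w_i if α_i > 1, else 0.
α_i > 1 for i ∈ {1, 2, 3, 4}; NE contributions (8, 15, 4, 5, 0), X = 32.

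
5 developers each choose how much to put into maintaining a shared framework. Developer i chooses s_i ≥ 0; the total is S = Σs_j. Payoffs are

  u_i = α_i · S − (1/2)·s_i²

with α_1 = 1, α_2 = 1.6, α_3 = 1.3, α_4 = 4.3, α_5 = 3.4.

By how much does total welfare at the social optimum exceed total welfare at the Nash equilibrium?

Developer i's FOC: ∂u_i/∂s_i = α_i − s_i = 0, so s_i* = α_i.
NE contributions = (1, 1.6, 1.3, 4.3, 3.4); S = 11.6.
W^NE = (Σα)·S − ½Σα_i² = 11.6² − ½·35.3 = 116.91.
Planner sets s_i = Σα_j = 11.6 for every i, so S^SO = 5·11.6 = 58.
W^SO = (Σα)·S^SO − ½·5·(Σα)² = (5/2)·11.6² = 336.4.
Deadweight loss = W^SO − W^NE = 219.49.

219.49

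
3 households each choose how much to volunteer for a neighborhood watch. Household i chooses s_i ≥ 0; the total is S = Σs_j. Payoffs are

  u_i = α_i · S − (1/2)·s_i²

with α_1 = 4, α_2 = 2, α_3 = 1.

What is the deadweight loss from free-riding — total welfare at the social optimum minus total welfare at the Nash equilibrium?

Household i's FOC: ∂u_i/∂s_i = α_i − s_i = 0, so s_i* = α_i.
NE contributions = (4, 2, 1); S = 7.
W^NE = (Σα)·S − ½Σα_i² = 7² − ½·21 = 38.5.
Planner sets s_i = Σα_j = 7 for every i, so S^SO = 3·7 = 21.
W^SO = (Σα)·S^SO − ½·3·(Σα)² = (3/2)·7² = 73.5.
Deadweight loss = W^SO − W^NE = 35.

35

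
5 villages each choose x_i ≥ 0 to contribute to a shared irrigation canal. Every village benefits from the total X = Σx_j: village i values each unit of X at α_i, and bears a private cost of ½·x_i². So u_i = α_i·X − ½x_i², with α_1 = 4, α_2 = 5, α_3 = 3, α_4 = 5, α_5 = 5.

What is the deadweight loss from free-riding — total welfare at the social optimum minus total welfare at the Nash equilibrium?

776

Village i's FOC: ∂u_i/∂x_i = α_i − x_i = 0, so x_i* = α_i.
NE contributions = (4, 5, 3, 5, 5); X = 22.
W^NE = (Σα)·X − ½Σα_i² = 22² − ½·100 = 434.
Planner sets x_i = Σα_j = 22 for every i, so X^SO = 5·22 = 110.
W^SO = (Σα)·X^SO − ½·5·(Σα)² = (5/2)·22² = 1210.
Deadweight loss = W^SO − W^NE = 776.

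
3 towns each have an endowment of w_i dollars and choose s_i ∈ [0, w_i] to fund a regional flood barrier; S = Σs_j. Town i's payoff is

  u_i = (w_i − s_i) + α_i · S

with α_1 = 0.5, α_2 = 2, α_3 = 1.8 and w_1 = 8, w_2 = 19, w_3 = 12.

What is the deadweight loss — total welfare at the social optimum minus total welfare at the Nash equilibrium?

∂u_i/∂s_i = α_i − 1, so town i contributes w_i if α_i > 1, else 0.
α_i > 1 for i ∈ {2, 3}; NE contributions (0, 19, 12), S = 31.
W^NE = Σw_i − S^NE + (Σα_i)·S^NE = 39 + 3.3·31 = 141.3.
Planner: ∂(Σu_j)/∂s_i = Σα_j − 1 = 3.3 > 0, so everyone contributes w_i; S^SO = 39, W^SO = 39 + 3.3·39 = 167.7.
Deadweight loss = 26.4.

26.4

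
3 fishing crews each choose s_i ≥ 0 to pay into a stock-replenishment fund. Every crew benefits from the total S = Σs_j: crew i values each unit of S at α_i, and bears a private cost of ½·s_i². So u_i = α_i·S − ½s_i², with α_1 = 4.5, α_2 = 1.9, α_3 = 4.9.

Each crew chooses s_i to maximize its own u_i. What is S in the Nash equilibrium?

11.3

Crew i's FOC: ∂u_i/∂s_i = α_i − s_i = 0, so s_i* = α_i.
NE contributions = (4.5, 1.9, 4.9); S = 11.3.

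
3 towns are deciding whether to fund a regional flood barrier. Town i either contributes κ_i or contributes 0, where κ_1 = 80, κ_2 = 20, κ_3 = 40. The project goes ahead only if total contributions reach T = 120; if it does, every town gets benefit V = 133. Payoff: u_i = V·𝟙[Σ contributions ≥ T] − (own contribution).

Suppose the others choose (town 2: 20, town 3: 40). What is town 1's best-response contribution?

80

Others' total = 60. Contributing 80 brings total to 140 ≥ 120: gain V − κ_1 = 53.
Best response: 80.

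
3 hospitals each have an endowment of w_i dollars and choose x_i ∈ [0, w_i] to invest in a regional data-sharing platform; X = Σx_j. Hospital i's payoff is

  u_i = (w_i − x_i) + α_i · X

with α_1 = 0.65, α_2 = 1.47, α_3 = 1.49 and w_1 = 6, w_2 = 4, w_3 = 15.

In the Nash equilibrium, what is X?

19

∂u_i/∂x_i = α_i − 1, so hospital i contributes w_i if α_i > 1, else 0.
α_i > 1 for i ∈ {2, 3}; NE contributions (0, 4, 15), X = 19.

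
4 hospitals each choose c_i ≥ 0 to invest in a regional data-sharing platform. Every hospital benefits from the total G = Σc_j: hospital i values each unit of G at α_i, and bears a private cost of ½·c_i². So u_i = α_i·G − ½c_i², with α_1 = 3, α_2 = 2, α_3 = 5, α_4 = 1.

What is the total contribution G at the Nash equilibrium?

Hospital i's FOC: ∂u_i/∂c_i = α_i − c_i = 0, so c_i* = α_i.
NE contributions = (3, 2, 5, 1); G = 11.

11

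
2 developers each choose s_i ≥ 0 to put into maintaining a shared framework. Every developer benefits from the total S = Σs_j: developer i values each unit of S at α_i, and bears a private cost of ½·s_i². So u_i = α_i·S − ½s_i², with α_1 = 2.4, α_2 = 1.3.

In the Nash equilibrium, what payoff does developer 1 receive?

Developer i's FOC: ∂u_i/∂s_i = α_i − s_i = 0, so s_i* = α_i.
NE contributions = (2.4, 1.3); S = 3.7.
u_1 = α_1·S − ½·(s_1)² = 2.4·3.7 − ½·2.4² = 6.

6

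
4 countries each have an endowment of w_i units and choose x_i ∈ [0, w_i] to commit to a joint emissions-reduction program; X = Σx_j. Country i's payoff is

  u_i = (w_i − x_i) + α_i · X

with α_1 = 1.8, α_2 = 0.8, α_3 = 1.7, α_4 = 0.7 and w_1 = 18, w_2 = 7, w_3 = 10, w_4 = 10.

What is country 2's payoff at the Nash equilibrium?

∂u_i/∂x_i = α_i − 1, so country i contributes w_i if α_i > 1, else 0.
α_i > 1 for i ∈ {1, 3}; NE contributions (18, 0, 10, 0), X = 28.
u_2 = (7 − 0) + 0.8·28 = 29.4.

29.4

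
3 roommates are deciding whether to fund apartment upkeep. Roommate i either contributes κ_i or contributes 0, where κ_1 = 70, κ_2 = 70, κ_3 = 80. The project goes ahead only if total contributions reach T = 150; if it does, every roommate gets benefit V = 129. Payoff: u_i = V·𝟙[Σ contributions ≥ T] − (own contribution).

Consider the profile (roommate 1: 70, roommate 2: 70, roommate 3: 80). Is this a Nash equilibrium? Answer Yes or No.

Total = 220 ≥ 150: provided.
Roommate 1 (pledges 70, payoff 59): dropping to 0 → total 150, payoff 129. Profitable deviation.

No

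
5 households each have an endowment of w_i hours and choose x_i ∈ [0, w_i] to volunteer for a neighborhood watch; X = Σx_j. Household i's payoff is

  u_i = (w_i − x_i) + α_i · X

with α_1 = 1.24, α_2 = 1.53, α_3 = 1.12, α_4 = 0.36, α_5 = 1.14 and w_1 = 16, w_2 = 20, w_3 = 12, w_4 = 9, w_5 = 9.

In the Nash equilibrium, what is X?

∂u_i/∂x_i = α_i − 1, so household i contributes w_i if α_i > 1, else 0.
α_i > 1 for i ∈ {1, 2, 3, 5}; NE contributions (16, 20, 12, 0, 9), X = 57.

57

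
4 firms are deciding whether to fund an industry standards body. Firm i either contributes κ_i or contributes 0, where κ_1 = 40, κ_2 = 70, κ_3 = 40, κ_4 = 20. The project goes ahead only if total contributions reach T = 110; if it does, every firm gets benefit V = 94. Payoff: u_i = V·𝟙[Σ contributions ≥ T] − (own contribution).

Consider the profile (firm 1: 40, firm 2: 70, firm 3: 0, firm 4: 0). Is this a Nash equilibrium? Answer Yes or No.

Yes

Total = 110 ≥ 110: provided.
Firm 1 (pledges 40, payoff 54): dropping to 0 → total 70, payoff 0. No gain.
Firm 2 (pledges 70, payoff 24): dropping to 0 → total 40, payoff 0. No gain.
Firm 3 (pledges 0, payoff 94): pledging 40 → total 150, payoff 54. No gain.
Firm 4 (pledges 0, payoff 94): pledging 20 → total 130, payoff 74. No gain.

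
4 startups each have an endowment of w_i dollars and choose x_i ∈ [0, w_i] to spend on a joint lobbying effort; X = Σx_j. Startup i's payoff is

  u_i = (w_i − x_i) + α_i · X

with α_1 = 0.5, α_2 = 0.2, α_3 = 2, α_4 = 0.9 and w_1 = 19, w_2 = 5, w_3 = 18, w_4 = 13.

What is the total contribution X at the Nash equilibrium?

18

∂u_i/∂x_i = α_i − 1, so startup i contributes w_i if α_i > 1, else 0.
α_i > 1 for i ∈ {3}; NE contributions (0, 0, 18, 0), X = 18.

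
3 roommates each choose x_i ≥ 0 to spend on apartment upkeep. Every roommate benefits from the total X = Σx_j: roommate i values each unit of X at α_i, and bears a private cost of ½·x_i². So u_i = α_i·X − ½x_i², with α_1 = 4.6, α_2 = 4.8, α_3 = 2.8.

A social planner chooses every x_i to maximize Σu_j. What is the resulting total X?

36.6

Planner FOC: ∂(Σu_j)/∂x_i = (Σα_j) − x_i = 0, so x_i^SO = Σα_j = 12.2 for every i; X^SO = 36.6.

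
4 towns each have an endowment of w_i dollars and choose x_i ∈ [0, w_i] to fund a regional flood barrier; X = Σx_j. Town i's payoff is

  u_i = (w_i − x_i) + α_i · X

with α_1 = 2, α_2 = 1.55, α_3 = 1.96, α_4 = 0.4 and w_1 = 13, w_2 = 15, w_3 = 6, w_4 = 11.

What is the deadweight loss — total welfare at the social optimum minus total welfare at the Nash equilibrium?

54.01

∂u_i/∂x_i = α_i − 1, so town i contributes w_i if α_i > 1, else 0.
α_i > 1 for i ∈ {1, 2, 3}; NE contributions (13, 15, 6, 0), X = 34.
W^NE = Σw_i − X^NE + (Σα_i)·X^NE = 45 + 4.91·34 = 211.94.
Planner: ∂(Σu_j)/∂x_i = Σα_j − 1 = 4.91 > 0, so everyone contributes w_i; X^SO = 45, W^SO = 45 + 4.91·45 = 265.95.
Deadweight loss = 54.01.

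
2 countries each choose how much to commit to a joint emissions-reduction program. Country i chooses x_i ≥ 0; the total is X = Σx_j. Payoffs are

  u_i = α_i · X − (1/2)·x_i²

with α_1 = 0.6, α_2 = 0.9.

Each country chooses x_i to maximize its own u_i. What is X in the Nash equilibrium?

1.5

Country i's FOC: ∂u_i/∂x_i = α_i − x_i = 0, so x_i* = α_i.
NE contributions = (0.6, 0.9); X = 1.5.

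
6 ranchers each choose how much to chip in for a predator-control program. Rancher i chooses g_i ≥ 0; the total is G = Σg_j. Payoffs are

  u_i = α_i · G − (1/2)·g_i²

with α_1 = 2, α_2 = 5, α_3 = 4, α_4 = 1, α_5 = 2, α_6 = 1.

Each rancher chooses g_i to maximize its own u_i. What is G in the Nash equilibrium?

Rancher i's FOC: ∂u_i/∂g_i = α_i − g_i = 0, so g_i* = α_i.
NE contributions = (2, 5, 4, 1, 2, 1); G = 15.

15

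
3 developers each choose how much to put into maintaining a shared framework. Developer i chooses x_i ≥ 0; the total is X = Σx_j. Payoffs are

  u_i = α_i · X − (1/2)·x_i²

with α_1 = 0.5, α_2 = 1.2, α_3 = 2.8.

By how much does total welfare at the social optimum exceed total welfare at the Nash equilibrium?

Developer i's FOC: ∂u_i/∂x_i = α_i − x_i = 0, so x_i* = α_i.
NE contributions = (0.5, 1.2, 2.8); X = 4.5.
W^NE = (Σα)·X − ½Σα_i² = 4.5² − ½·9.53 = 15.485.
Planner sets x_i = Σα_j = 4.5 for every i, so X^SO = 3·4.5 = 13.5.
W^SO = (Σα)·X^SO − ½·3·(Σα)² = (3/2)·4.5² = 30.375.
Deadweight loss = W^SO − W^NE = 14.89.

14.89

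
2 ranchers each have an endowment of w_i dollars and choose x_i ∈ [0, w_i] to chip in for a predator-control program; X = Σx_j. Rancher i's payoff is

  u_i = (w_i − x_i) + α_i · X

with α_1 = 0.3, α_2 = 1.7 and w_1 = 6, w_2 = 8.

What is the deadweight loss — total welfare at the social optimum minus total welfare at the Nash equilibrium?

6

∂u_i/∂x_i = α_i − 1, so rancher i contributes w_i if α_i > 1, else 0.
α_i > 1 for i ∈ {2}; NE contributions (0, 8), X = 8.
W^NE = Σw_i − X^NE + (Σα_i)·X^NE = 14 + 1·8 = 22.
Planner: ∂(Σu_j)/∂x_i = Σα_j − 1 = 1 > 0, so everyone contributes w_i; X^SO = 14, W^SO = 14 + 1·14 = 28.
Deadweight loss = 6.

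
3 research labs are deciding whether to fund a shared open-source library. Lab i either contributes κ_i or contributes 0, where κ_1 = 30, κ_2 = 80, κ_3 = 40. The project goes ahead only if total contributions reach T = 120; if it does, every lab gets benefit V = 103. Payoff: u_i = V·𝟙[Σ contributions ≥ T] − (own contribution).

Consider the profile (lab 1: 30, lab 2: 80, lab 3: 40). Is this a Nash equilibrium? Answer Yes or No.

No

Total = 150 ≥ 120: provided.
Lab 1 (pledges 30, payoff 73): dropping to 0 → total 120, payoff 103. Profitable deviation.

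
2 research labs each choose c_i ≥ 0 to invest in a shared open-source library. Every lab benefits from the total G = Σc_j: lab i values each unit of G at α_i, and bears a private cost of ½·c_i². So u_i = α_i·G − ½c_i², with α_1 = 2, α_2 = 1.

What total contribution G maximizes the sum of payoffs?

6

Planner FOC: ∂(Σu_j)/∂c_i = (Σα_j) − c_i = 0, so c_i^SO = Σα_j = 3 for every i; G^SO = 6.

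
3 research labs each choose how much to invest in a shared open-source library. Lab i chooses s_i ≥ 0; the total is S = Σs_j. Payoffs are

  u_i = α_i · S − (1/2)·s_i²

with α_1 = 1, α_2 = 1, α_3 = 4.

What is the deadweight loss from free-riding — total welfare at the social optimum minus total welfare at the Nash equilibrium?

27

Lab i's FOC: ∂u_i/∂s_i = α_i − s_i = 0, so s_i* = α_i.
NE contributions = (1, 1, 4); S = 6.
W^NE = (Σα)·S − ½Σα_i² = 6² − ½·18 = 27.
Planner sets s_i = Σα_j = 6 for every i, so S^SO = 3·6 = 18.
W^SO = (Σα)·S^SO − ½·3·(Σα)² = (3/2)·6² = 54.
Deadweight loss = W^SO − W^NE = 27.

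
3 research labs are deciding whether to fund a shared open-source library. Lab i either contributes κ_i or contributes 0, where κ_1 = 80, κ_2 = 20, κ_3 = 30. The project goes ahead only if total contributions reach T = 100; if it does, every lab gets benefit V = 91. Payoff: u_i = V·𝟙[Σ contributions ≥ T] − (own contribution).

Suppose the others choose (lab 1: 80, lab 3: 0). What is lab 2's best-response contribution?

Others' total = 80. Contributing 20 brings total to 100 ≥ 100: gain V − κ_2 = 71.
Best response: 20.

20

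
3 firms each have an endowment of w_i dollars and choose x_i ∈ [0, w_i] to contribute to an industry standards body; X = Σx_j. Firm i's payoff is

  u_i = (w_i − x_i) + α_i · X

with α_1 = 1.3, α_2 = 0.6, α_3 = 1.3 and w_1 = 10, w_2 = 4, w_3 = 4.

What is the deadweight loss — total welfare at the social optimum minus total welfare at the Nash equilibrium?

8.8

∂u_i/∂x_i = α_i − 1, so firm i contributes w_i if α_i > 1, else 0.
α_i > 1 for i ∈ {1, 3}; NE contributions (10, 0, 4), X = 14.
W^NE = Σw_i − X^NE + (Σα_i)·X^NE = 18 + 2.2·14 = 48.8.
Planner: ∂(Σu_j)/∂x_i = Σα_j − 1 = 2.2 > 0, so everyone contributes w_i; X^SO = 18, W^SO = 18 + 2.2·18 = 57.6.
Deadweight loss = 8.8.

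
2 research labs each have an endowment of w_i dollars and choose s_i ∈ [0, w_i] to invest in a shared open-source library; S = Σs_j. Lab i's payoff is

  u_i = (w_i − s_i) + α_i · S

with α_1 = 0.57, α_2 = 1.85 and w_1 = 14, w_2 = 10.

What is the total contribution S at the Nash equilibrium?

∂u_i/∂s_i = α_i − 1, so lab i contributes w_i if α_i > 1, else 0.
α_i > 1 for i ∈ {2}; NE contributions (0, 10), S = 10.

10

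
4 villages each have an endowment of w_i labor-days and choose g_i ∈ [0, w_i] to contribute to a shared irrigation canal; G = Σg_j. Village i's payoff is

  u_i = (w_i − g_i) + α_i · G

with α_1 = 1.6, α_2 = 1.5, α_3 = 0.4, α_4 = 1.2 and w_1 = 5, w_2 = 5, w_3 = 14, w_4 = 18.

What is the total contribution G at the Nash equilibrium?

∂u_i/∂g_i = α_i − 1, so village i contributes w_i if α_i > 1, else 0.
α_i > 1 for i ∈ {1, 2, 4}; NE contributions (5, 5, 0, 18), G = 28.

28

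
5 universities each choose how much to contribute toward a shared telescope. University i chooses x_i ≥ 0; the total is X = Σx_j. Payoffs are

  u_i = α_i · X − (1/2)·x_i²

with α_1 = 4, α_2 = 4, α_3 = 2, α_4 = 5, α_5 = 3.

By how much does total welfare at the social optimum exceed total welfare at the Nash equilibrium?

University i's FOC: ∂u_i/∂x_i = α_i − x_i = 0, so x_i* = α_i.
NE contributions = (4, 4, 2, 5, 3); X = 18.
W^NE = (Σα)·X − ½Σα_i² = 18² − ½·70 = 289.
Planner sets x_i = Σα_j = 18 for every i, so X^SO = 5·18 = 90.
W^SO = (Σα)·X^SO − ½·5·(Σα)² = (5/2)·18² = 810.
Deadweight loss = W^SO − W^NE = 521.

521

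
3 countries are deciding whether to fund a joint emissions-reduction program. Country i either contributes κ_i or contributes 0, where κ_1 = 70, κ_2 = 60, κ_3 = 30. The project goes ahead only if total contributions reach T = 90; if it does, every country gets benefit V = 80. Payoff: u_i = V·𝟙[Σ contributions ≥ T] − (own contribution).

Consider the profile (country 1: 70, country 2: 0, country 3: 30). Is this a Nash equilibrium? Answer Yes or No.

Yes

Total = 100 ≥ 90: provided.
Country 1 (pledges 70, payoff 10): dropping to 0 → total 30, payoff 0. No gain.
Country 2 (pledges 0, payoff 80): pledging 60 → total 160, payoff 20. No gain.
Country 3 (pledges 30, payoff 50): dropping to 0 → total 70, payoff 0. No gain.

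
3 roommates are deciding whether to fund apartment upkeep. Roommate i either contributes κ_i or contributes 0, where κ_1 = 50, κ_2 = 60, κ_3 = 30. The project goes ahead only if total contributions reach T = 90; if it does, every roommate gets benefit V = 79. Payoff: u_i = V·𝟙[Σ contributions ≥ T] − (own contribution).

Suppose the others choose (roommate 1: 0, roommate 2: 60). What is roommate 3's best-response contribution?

Others' total = 60. Contributing 30 brings total to 90 ≥ 90: gain V − κ_3 = 49.
Best response: 30.

30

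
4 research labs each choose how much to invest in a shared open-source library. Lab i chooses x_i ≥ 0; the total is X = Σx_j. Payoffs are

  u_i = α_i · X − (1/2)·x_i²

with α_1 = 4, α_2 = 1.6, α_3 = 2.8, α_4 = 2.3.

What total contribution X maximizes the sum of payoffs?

42.8

Planner FOC: ∂(Σu_j)/∂x_i = (Σα_j) − x_i = 0, so x_i^SO = Σα_j = 10.7 for every i; X^SO = 42.8.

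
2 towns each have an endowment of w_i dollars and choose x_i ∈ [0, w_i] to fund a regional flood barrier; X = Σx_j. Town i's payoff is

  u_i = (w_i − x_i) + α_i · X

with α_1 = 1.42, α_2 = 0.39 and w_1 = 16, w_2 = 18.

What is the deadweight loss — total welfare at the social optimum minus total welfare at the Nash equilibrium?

14.58

∂u_i/∂x_i = α_i − 1, so town i contributes w_i if α_i > 1, else 0.
α_i > 1 for i ∈ {1}; NE contributions (16, 0), X = 16.
W^NE = Σw_i − X^NE + (Σα_i)·X^NE = 34 + 0.81·16 = 46.96.
Planner: ∂(Σu_j)/∂x_i = Σα_j − 1 = 0.81 > 0, so everyone contributes w_i; X^SO = 34, W^SO = 34 + 0.81·34 = 61.54.
Deadweight loss = 14.58.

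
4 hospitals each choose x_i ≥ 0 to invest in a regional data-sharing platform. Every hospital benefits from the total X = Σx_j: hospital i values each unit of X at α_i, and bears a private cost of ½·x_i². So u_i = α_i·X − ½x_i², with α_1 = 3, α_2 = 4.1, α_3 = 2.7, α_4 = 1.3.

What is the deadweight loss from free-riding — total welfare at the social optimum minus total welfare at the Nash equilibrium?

Hospital i's FOC: ∂u_i/∂x_i = α_i − x_i = 0, so x_i* = α_i.
NE contributions = (3, 4.1, 2.7, 1.3); X = 11.1.
W^NE = (Σα)·X − ½Σα_i² = 11.1² − ½·34.79 = 105.815.
Planner sets x_i = Σα_j = 11.1 for every i, so X^SO = 4·11.1 = 44.4.
W^SO = (Σα)·X^SO − ½·4·(Σα)² = (4/2)·11.1² = 246.42.
Deadweight loss = W^SO − W^NE = 140.605.

140.605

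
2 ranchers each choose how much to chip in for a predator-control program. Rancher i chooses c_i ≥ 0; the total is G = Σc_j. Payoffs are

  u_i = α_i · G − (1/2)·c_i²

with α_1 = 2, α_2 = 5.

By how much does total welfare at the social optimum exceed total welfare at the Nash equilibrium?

14.5

Rancher i's FOC: ∂u_i/∂c_i = α_i − c_i = 0, so c_i* = α_i.
NE contributions = (2, 5); G = 7.
W^NE = (Σα)·G − ½Σα_i² = 7² − ½·29 = 34.5.
Planner sets c_i = Σα_j = 7 for every i, so G^SO = 2·7 = 14.
W^SO = (Σα)·G^SO − ½·2·(Σα)² = (2/2)·7² = 49.
Deadweight loss = W^SO − W^NE = 14.5.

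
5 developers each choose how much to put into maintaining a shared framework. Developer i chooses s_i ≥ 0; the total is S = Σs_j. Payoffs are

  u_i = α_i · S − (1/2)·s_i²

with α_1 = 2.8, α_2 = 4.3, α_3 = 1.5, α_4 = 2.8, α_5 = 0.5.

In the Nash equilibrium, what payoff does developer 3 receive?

16.725

Developer i's FOC: ∂u_i/∂s_i = α_i − s_i = 0, so s_i* = α_i.
NE contributions = (2.8, 4.3, 1.5, 2.8, 0.5); S = 11.9.
u_3 = α_3·S − ½·(s_3)² = 1.5·11.9 − ½·1.5² = 16.725.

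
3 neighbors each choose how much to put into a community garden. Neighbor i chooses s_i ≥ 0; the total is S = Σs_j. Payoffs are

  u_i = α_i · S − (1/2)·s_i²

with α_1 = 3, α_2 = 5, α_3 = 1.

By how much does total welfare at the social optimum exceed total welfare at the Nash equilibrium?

58

Neighbor i's FOC: ∂u_i/∂s_i = α_i − s_i = 0, so s_i* = α_i.
NE contributions = (3, 5, 1); S = 9.
W^NE = (Σα)·S − ½Σα_i² = 9² − ½·35 = 63.5.
Planner sets s_i = Σα_j = 9 for every i, so S^SO = 3·9 = 27.
W^SO = (Σα)·S^SO − ½·3·(Σα)² = (3/2)·9² = 121.5.
Deadweight loss = W^SO − W^NE = 58.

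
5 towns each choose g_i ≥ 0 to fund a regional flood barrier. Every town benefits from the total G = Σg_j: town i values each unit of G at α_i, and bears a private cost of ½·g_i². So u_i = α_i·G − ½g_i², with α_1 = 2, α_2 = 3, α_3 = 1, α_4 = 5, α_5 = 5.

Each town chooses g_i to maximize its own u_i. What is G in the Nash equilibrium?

Town i's FOC: ∂u_i/∂g_i = α_i − g_i = 0, so g_i* = α_i.
NE contributions = (2, 3, 1, 5, 5); G = 16.

16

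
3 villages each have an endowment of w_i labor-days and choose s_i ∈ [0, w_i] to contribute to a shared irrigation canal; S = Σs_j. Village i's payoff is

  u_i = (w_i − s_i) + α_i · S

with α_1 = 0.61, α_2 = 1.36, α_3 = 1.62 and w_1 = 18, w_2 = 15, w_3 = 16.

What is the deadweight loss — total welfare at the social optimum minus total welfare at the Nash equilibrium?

∂u_i/∂s_i = α_i − 1, so village i contributes w_i if α_i > 1, else 0.
α_i > 1 for i ∈ {2, 3}; NE contributions (0, 15, 16), S = 31.
W^NE = Σw_i − S^NE + (Σα_i)·S^NE = 49 + 2.59·31 = 129.29.
Planner: ∂(Σu_j)/∂s_i = Σα_j − 1 = 2.59 > 0, so everyone contributes w_i; S^SO = 49, W^SO = 49 + 2.59·49 = 175.91.
Deadweight loss = 46.62.

46.62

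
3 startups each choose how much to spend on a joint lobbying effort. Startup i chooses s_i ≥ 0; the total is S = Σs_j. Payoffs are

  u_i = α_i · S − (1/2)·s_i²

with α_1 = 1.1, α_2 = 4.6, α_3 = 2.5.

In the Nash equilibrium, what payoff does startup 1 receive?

8.415

Startup i's FOC: ∂u_i/∂s_i = α_i − s_i = 0, so s_i* = α_i.
NE contributions = (1.1, 4.6, 2.5); S = 8.2.
u_1 = α_1·S − ½·(s_1)² = 1.1·8.2 − ½·1.1² = 8.415.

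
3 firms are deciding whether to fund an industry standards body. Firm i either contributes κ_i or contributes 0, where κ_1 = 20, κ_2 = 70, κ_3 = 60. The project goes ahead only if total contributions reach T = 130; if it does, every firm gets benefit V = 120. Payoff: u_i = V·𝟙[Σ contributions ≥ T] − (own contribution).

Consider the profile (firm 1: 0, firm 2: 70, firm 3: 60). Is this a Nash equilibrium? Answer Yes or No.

Total = 130 ≥ 130: provided.
Firm 1 (pledges 0, payoff 120): pledging 20 → total 150, payoff 100. No gain.
Firm 2 (pledges 70, payoff 50): dropping to 0 → total 60, payoff 0. No gain.
Firm 3 (pledges 60, payoff 60): dropping to 0 → total 70, payoff 0. No gain.

Yes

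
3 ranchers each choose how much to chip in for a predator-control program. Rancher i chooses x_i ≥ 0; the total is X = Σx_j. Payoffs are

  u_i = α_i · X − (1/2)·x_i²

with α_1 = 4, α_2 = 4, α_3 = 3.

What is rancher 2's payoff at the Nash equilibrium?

Rancher i's FOC: ∂u_i/∂x_i = α_i − x_i = 0, so x_i* = α_i.
NE contributions = (4, 4, 3); X = 11.
u_2 = α_2·X − ½·(x_2)² = 4·11 − ½·4² = 36.

36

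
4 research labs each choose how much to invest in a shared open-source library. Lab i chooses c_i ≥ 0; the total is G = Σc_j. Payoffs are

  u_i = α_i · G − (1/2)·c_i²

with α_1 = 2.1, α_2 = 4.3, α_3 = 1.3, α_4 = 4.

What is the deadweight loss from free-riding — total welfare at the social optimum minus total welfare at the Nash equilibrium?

157.185

Lab i's FOC: ∂u_i/∂c_i = α_i − c_i = 0, so c_i* = α_i.
NE contributions = (2.1, 4.3, 1.3, 4); G = 11.7.
W^NE = (Σα)·G − ½Σα_i² = 11.7² − ½·40.59 = 116.595.
Planner sets c_i = Σα_j = 11.7 for every i, so G^SO = 4·11.7 = 46.8.
W^SO = (Σα)·G^SO − ½·4·(Σα)² = (4/2)·11.7² = 273.78.
Deadweight loss = W^SO − W^NE = 157.185.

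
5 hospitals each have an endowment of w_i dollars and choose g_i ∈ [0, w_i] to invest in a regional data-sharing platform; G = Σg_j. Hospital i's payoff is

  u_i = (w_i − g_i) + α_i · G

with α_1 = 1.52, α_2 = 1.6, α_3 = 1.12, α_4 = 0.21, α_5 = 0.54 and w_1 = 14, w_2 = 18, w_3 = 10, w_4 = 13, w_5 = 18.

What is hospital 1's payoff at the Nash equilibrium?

∂u_i/∂g_i = α_i − 1, so hospital i contributes w_i if α_i > 1, else 0.
α_i > 1 for i ∈ {1, 2, 3}; NE contributions (14, 18, 10, 0, 0), G = 42.
u_1 = (14 − 14) + 1.52·42 = 63.84.

63.84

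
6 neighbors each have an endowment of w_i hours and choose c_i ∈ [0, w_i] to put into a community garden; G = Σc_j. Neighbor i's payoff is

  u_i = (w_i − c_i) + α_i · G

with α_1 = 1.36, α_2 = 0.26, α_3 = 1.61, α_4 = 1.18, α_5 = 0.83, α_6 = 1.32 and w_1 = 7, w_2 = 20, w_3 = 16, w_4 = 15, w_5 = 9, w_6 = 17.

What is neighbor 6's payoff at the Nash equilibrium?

72.6

∂u_i/∂c_i = α_i − 1, so neighbor i contributes w_i if α_i > 1, else 0.
α_i > 1 for i ∈ {1, 3, 4, 6}; NE contributions (7, 0, 16, 15, 0, 17), G = 55.
u_6 = (17 − 17) + 1.32·55 = 72.6.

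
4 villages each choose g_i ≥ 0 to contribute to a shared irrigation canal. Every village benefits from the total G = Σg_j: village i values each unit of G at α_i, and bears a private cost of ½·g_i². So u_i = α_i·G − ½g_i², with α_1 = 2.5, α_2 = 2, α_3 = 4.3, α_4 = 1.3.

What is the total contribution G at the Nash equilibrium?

Village i's FOC: ∂u_i/∂g_i = α_i − g_i = 0, so g_i* = α_i.
NE contributions = (2.5, 2, 4.3, 1.3); G = 10.1.

10.1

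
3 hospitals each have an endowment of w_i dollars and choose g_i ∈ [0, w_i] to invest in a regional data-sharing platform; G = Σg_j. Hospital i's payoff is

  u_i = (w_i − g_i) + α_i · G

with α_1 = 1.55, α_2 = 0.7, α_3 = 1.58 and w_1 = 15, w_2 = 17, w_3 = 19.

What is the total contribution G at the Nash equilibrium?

34

∂u_i/∂g_i = α_i − 1, so hospital i contributes w_i if α_i > 1, else 0.
α_i > 1 for i ∈ {1, 3}; NE contributions (15, 0, 19), G = 34.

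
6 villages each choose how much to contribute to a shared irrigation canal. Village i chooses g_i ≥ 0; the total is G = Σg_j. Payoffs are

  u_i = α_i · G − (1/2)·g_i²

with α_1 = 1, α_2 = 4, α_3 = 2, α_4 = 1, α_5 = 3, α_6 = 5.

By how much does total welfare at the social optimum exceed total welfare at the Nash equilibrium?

540

Village i's FOC: ∂u_i/∂g_i = α_i − g_i = 0, so g_i* = α_i.
NE contributions = (1, 4, 2, 1, 3, 5); G = 16.
W^NE = (Σα)·G − ½Σα_i² = 16² − ½·56 = 228.
Planner sets g_i = Σα_j = 16 for every i, so G^SO = 6·16 = 96.
W^SO = (Σα)·G^SO − ½·6·(Σα)² = (6/2)·16² = 768.
Deadweight loss = W^SO − W^NE = 540.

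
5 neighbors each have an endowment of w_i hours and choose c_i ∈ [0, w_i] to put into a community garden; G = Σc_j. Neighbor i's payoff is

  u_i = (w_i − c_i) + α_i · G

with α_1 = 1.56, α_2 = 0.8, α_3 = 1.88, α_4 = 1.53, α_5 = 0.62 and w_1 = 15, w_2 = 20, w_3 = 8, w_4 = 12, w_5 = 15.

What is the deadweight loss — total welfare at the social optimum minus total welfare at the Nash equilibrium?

∂u_i/∂c_i = α_i − 1, so neighbor i contributes w_i if α_i > 1, else 0.
α_i > 1 for i ∈ {1, 3, 4}; NE contributions (15, 0, 8, 12, 0), G = 35.
W^NE = Σw_i − G^NE + (Σα_i)·G^NE = 70 + 5.39·35 = 258.65.
Planner: ∂(Σu_j)/∂c_i = Σα_j − 1 = 5.39 > 0, so everyone contributes w_i; G^SO = 70, W^SO = 70 + 5.39·70 = 447.3.
Deadweight loss = 188.65.

188.65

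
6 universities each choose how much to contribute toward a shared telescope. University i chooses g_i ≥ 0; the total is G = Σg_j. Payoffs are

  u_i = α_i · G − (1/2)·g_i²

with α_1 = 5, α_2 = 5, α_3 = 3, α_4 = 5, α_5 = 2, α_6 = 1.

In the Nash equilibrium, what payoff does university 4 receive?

University i's FOC: ∂u_i/∂g_i = α_i − g_i = 0, so g_i* = α_i.
NE contributions = (5, 5, 3, 5, 2, 1); G = 21.
u_4 = α_4·G − ½·(g_4)² = 5·21 − ½·5² = 92.5.

92.5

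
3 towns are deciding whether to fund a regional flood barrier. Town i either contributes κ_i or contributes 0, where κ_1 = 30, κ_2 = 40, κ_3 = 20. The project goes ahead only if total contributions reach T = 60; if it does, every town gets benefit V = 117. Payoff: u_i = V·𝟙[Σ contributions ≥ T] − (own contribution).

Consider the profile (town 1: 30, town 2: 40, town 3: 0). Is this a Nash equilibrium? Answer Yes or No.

Yes

Total = 70 ≥ 60: provided.
Town 1 (pledges 30, payoff 87): dropping to 0 → total 40, payoff 0. No gain.
Town 2 (pledges 40, payoff 77): dropping to 0 → total 30, payoff 0. No gain.
Town 3 (pledges 0, payoff 117): pledging 20 → total 90, payoff 97. No gain.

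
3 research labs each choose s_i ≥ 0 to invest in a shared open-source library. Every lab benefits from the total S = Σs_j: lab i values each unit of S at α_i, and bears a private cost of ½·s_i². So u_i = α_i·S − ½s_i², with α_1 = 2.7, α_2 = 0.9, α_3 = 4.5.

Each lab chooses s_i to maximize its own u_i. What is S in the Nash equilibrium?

8.1

Lab i's FOC: ∂u_i/∂s_i = α_i − s_i = 0, so s_i* = α_i.
NE contributions = (2.7, 0.9, 4.5); S = 8.1.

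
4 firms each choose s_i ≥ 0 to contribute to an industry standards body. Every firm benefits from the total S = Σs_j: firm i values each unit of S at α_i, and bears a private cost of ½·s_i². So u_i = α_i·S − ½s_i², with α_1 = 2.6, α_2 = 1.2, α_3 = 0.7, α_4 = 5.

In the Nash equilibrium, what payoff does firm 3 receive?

Firm i's FOC: ∂u_i/∂s_i = α_i − s_i = 0, so s_i* = α_i.
NE contributions = (2.6, 1.2, 0.7, 5); S = 9.5.
u_3 = α_3·S − ½·(s_3)² = 0.7·9.5 − ½·0.7² = 6.405.

6.405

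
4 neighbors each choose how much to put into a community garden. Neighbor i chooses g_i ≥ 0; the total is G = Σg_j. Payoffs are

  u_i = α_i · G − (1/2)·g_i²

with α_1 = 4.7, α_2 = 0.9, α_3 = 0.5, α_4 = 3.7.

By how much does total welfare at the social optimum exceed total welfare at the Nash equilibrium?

Neighbor i's FOC: ∂u_i/∂g_i = α_i − g_i = 0, so g_i* = α_i.
NE contributions = (4.7, 0.9, 0.5, 3.7); G = 9.8.
W^NE = (Σα)·G − ½Σα_i² = 9.8² − ½·36.84 = 77.62.
Planner sets g_i = Σα_j = 9.8 for every i, so G^SO = 4·9.8 = 39.2.
W^SO = (Σα)·G^SO − ½·4·(Σα)² = (4/2)·9.8² = 192.08.
Deadweight loss = W^SO − W^NE = 114.46.

114.46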